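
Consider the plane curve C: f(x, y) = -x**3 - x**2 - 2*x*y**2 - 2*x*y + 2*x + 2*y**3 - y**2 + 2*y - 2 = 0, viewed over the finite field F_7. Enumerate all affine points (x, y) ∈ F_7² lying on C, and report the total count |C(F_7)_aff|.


Affine F_7-points: {(0, 2), (0, 3), (0, 6), (1, 6), (2, 3), (2, 5), (4, 3), (5, 6)}; count = 8.

For each of the 49 pairs (x, y) ∈ F_7², evaluate f(x, y) mod 7. Record the zeros.
  x = 0: [0↦5, 1↦1, 2↦0, 3↦0, 4↦6, 5↦2, 6↦0]  zeros at y ∈ {2, 3, 6}
  x = 1: [0↦5, 1↦4, 2↦2, 3↦4, 4↦1, 5↦5, 6↦0]  zeros at y ∈ {6}
  x = 2: [0↦4, 1↦6, 2↦3, 3↦0, 4↦2, 5↦0, 6↦6]  zeros at y ∈ {3, 5}
  x = 3: [0↦3, 1↦1, 2↦4, 3↦3, 4↦3, 5↦2, 6↦5]  zeros at y ∈ ∅
  x = 4: [0↦3, 1↦4, 2↦6, 3↦0, 4↦5, 5↦5, 6↦5]  zeros at y ∈ {3}
  x = 5: [0↦5, 1↦2, 2↦3, 3↦6, 4↦2, 5↦3, 6↦0]  zeros at y ∈ {6}
  x = 6: [0↦3, 1↦3, 2↦3, 3↦1, 4↦2, 5↦4, 6↦5]  zeros at y ∈ ∅
Collecting zeros: affine points = {(0, 2), (0, 3), (0, 6), (1, 6), (2, 3), (2, 5), (4, 3), (5, 6)}.
Total count |C(F_7)_aff| = 8.


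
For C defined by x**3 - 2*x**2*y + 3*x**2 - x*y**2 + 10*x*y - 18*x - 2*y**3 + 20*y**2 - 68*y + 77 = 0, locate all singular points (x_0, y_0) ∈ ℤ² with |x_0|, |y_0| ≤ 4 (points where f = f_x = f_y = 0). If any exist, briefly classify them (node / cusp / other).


Singular points: {(1, 3)}; classification: cusp.

Compute partial derivatives:
  f_x = 3*x**2 - 4*x*y + 6*x - y**2 + 10*y - 18.
  f_y = -2*x**2 - 2*x*y + 10*x - 6*y**2 + 40*y - 68.
Scan x_0 ∈ {−4, ..., 4}. For each x_0, f_y(x_0, y) is a polynomial in y; find its integer roots y ∈ {−4, ..., 4}, then test f_x and f at those candidates.
  x = -4: f_y(-4, y) = -6*y**2 + 48*y - 140; no integer root y with |y| ≤ 4.
  x = -3: f_y(-3, y) = -6*y**2 + 46*y - 116; no integer root y with |y| ≤ 4.
  x = -2: f_y(-2, y) = -6*y**2 + 44*y - 96; no integer root y with |y| ≤ 4.
  x = -1: f_y(-1, y) = -6*y**2 + 42*y - 80; no integer root y with |y| ≤ 4.
  x = 0: f_y(0, y) = -6*y**2 + 40*y - 68; no integer root y with |y| ≤ 4.
  x = 1: f_y(1, y) = -6*y**2 + 38*y - 60; vanishes at y ∈ {3}. (1, 3): f_x = 0, f = 0 — SINGULAR.
  x = 2: f_y(2, y) = -6*y**2 + 36*y - 56; no integer root y with |y| ≤ 4.
  x = 3: f_y(3, y) = -6*y**2 + 34*y - 56; no integer root y with |y| ≤ 4.
  x = 4: f_y(4, y) = -6*y**2 + 32*y - 60; no integer root y with |y| ≤ 4.
Only singular point on the grid: (1, 3).
Classify: substitute x = 1 + u, y = 3 + v and expand: f = u**3 - 2*u**2*v - u*v**2 - 2*v**3 + v**2.
No constant or linear terms (consistent with a singular point). Quadratic part: v**2. Cubic part: u**3 - 2*u**2*v - u*v**2 - 2*v**3.
The quadratic part v**2 is a perfect square, so there is a single (double) tangent line v = 0, i.e. y = 3. Restricting the cubic part to that line (v = 0) leaves u**3 ≠ 0, so f is not divisible by v and the branch is v² ≈ -u**3 to lowest order — this is a cusp.
Classification: cusp.


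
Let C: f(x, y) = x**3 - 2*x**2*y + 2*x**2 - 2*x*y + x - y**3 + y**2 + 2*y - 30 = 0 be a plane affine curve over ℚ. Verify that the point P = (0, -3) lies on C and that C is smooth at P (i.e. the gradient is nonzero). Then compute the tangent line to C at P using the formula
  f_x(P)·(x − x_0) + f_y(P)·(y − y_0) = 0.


Tangent line at P: 7*x - 31*y - 93 = 0.

Step 1: f(0, -3) = 0, so P lies on C.
Step 2: partial derivatives
  f_x(x, y) = 3*x**2 - 4*x*y + 4*x - 2*y + 1, f_y(x, y) = -2*x**2 - 2*x - 3*y**2 + 2*y + 2.
  f_x(P) = 7, f_y(P) = -31 (gradient nonzero, so P is smooth).
Step 3: tangent line at P: 7·(x − 0) + -31·(y − -3) = 0.
Expanding: 7*x - 31*y - 93 = 0.


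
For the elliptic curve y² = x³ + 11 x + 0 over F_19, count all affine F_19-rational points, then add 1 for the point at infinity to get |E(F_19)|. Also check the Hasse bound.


Affine points = {(0, 0), (2, 7), (2, 12), (5, 3), (5, 16), (6, 4), (6, 15), (8, 7), (8, 12), (9, 7), (9, 12), (12, 6), (12, 13), (15, 5), (15, 14), (16, 4), (16, 15), (18, 8), (18, 11)}; affine count = 19; |E(F_19)| = 20.

Discriminant check: Δ ∝ 4a³ + 27b² = 4·11³ + 27·0² = 4·1331 + 27·0 ≡ 4 (mod 19). Nonzero ⇒ E is nonsingular.
For each x ∈ F_19, compute rhs = x³ + 11·x + 0 mod 19, then count y ∈ F_19 with y² ≡ rhs.
  x = 0: rhs = 0, matching y values: 0 (1 points).
  x = 1: rhs = 12, matching y values: none (0 points).
  x = 2: rhs = 11, matching y values: 7, 12 (2 points).
  x = 3: rhs = 3, matching y values: none (0 points).
  x = 4: rhs = 13, matching y values: none (0 points).
  x = 5: rhs = 9, matching y values: 3, 16 (2 points).
  x = 6: rhs = 16, matching y values: 4, 15 (2 points).
  x = 7: rhs = 2, matching y values: none (0 points).
  x = 8: rhs = 11, matching y values: 7, 12 (2 points).
  x = 9: rhs = 11, matching y values: 7, 12 (2 points).
  x = 10: rhs = 8, matching y values: none (0 points).
  x = 11: rhs = 8, matching y values: none (0 points).
  x = 12: rhs = 17, matching y values: 6, 13 (2 points).
  x = 13: rhs = 3, matching y values: none (0 points).
  x = 14: rhs = 10, matching y values: none (0 points).
  x = 15: rhs = 6, matching y values: 5, 14 (2 points).
  x = 16: rhs = 16, matching y values: 4, 15 (2 points).
  x = 17: rhs = 8, matching y values: none (0 points).
  x = 18: rhs = 7, matching y values: 8, 11 (2 points).
Total affine count: 19.
Full point count |E(F_19)| = 19 + 1 = 20.
Hasse bound: |20 − (19+1)| = |0| = 0 ≤ 2√19 ≈ 8.7178 ✓.


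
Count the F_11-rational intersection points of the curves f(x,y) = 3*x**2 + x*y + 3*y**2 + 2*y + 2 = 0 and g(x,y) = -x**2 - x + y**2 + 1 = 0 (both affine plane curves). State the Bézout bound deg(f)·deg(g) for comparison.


Common zeros: {(1, 1)}; count = 1; Bézout bound = 4.

deg(f) = 2, deg(g) = 2, so Bézout bound = 4.
Scan x ∈ F_11. For each x, list the y ∈ F_11 with f(x, y) ≡ 0 and those with g(x, y) ≡ 0 (mod 11); the common zeros in that column are the intersection.
  x = 0: f ≡ 0 at y ∈ ∅; g ≡ 0 at y ∈ ∅; common: ∅.
  x = 1: f ≡ 0 at y ∈ {1, 9}; g ≡ 0 at y ∈ {1, 10}; common: {1}.
  x = 2: f ≡ 0 at y ∈ ∅; g ≡ 0 at y ∈ {4, 7}; common: ∅.
  x = 3: f ≡ 0 at y ∈ ∅; g ≡ 0 at y ∈ {0}; common: ∅.
  x = 4: f ≡ 0 at y ∈ ∅; g ≡ 0 at y ∈ ∅; common: ∅.
  x = 5: f ≡ 0 at y ∈ {0, 5}; g ≡ 0 at y ∈ ∅; common: ∅.
  x = 6: f ≡ 0 at y ∈ {0, 1}; g ≡ 0 at y ∈ ∅; common: ∅.
  x = 7: f ≡ 0 at y ∈ {9, 10}; g ≡ 0 at y ∈ {0}; common: ∅.
  x = 8: f ≡ 0 at y ∈ {5, 10}; g ≡ 0 at y ∈ {4, 7}; common: ∅.
  x = 9: f ≡ 0 at y ∈ ∅; g ≡ 0 at y ∈ {1, 10}; common: ∅.
  x = 10: f ≡ 0 at y ∈ ∅; g ≡ 0 at y ∈ ∅; common: ∅.
Collecting: common zeros = {(1, 1)}, so the count is 1.
Comparison with the Bézout bound: 1 ≤ 4 = deg(f)·deg(g), as expected for curves with no common component (the affine F_11-count falls short of the bound because intersections may lie at infinity, over extension fields, or carry multiplicity).


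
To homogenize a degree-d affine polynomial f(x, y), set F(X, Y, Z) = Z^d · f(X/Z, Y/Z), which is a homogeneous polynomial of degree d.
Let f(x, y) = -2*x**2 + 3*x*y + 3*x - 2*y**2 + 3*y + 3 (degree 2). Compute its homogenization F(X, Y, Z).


F(X, Y, Z) = -2*X**2 + 3*X*Y + 3*X*Z - 2*Y**2 + 3*Y*Z + 3*Z**2

deg(f) = 2.
Substitute x = X/Z, y = Y/Z into f, then multiply by Z^2.
  monomial -2·x^2·y^0 ↦ -2·X^2·Y^0·Z^0.
  monomial 3·x^1·y^1 ↦ 3·X^1·Y^1·Z^0.
  monomial 3·x^1·y^0 ↦ 3·X^1·Y^0·Z^1.
  monomial -2·x^0·y^2 ↦ -2·X^0·Y^2·Z^0.
  monomial 3·x^0·y^1 ↦ 3·X^0·Y^1·Z^1.
  monomial 3·x^0·y^0 ↦ 3·X^0·Y^0·Z^2.
Collecting: F(X, Y, Z) = -2*X**2 + 3*X*Y + 3*X*Z - 2*Y**2 + 3*Y*Z + 3*Z**2.


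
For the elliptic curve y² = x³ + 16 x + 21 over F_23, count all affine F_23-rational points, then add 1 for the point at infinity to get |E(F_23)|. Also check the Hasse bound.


Affine points = {(3, 2), (3, 21), (7, 4), (7, 19), (10, 10), (10, 13), (12, 3), (12, 20), (15, 5), (15, 18), (16, 7), (16, 16), (17, 10), (17, 13), (18, 0), (19, 10), (19, 13), (21, 2), (21, 21), (22, 2), (22, 21)}; affine count = 21; |E(F_23)| = 22.

Discriminant check: Δ ∝ 4a³ + 27b² = 4·16³ + 27·21² = 4·4096 + 27·441 ≡ 1 (mod 23). Nonzero ⇒ E is nonsingular.
For each x ∈ F_23, compute rhs = x³ + 16·x + 21 mod 23, then count y ∈ F_23 with y² ≡ rhs.
  x = 0: rhs = 21, matching y values: none (0 points).
  x = 1: rhs = 15, matching y values: none (0 points).
  x = 2: rhs = 15, matching y values: none (0 points).
  x = 3: rhs = 4, matching y values: 2, 21 (2 points).
  x = 4: rhs = 11, matching y values: none (0 points).
  x = 5: rhs = 19, matching y values: none (0 points).
  x = 6: rhs = 11, matching y values: none (0 points).
  x = 7: rhs = 16, matching y values: 4, 19 (2 points).
  x = 8: rhs = 17, matching y values: none (0 points).
  x = 9: rhs = 20, matching y values: none (0 points).
  x = 10: rhs = 8, matching y values: 10, 13 (2 points).
  x = 11: rhs = 10, matching y values: none (0 points).
  x = 12: rhs = 9, matching y values: 3, 20 (2 points).
  x = 13: rhs = 11, matching y values: none (0 points).
  x = 14: rhs = 22, matching y values: none (0 points).
  x = 15: rhs = 2, matching y values: 5, 18 (2 points).
  x = 16: rhs = 3, matching y values: 7, 16 (2 points).
  x = 17: rhs = 8, matching y values: 10, 13 (2 points).
  x = 18: rhs = 0, matching y values: 0 (1 points).
  x = 19: rhs = 8, matching y values: 10, 13 (2 points).
  x = 20: rhs = 15, matching y values: none (0 points).
  x = 21: rhs = 4, matching y values: 2, 21 (2 points).
  x = 22: rhs = 4, matching y values: 2, 21 (2 points).
Total affine count: 21.
Full point count |E(F_23)| = 21 + 1 = 22.
Hasse bound: |22 − (23+1)| = |-2| = 2 ≤ 2√23 ≈ 9.5917 ✓.


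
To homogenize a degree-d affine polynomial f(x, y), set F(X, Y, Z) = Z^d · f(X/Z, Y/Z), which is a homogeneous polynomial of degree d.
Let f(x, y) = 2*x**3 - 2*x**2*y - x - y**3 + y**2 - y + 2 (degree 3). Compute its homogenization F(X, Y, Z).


F(X, Y, Z) = 2*X**3 - 2*X**2*Y - X*Z**2 - Y**3 + Y**2*Z - Y*Z**2 + 2*Z**3

deg(f) = 3.
Substitute x = X/Z, y = Y/Z into f, then multiply by Z^3.
  monomial 2·x^3·y^0 ↦ 2·X^3·Y^0·Z^0.
  monomial -2·x^2·y^1 ↦ -2·X^2·Y^1·Z^0.
  monomial -1·x^1·y^0 ↦ -1·X^1·Y^0·Z^2.
  monomial -1·x^0·y^3 ↦ -1·X^0·Y^3·Z^0.
  monomial 1·x^0·y^2 ↦ 1·X^0·Y^2·Z^1.
  monomial -1·x^0·y^1 ↦ -1·X^0·Y^1·Z^2.
  monomial 2·x^0·y^0 ↦ 2·X^0·Y^0·Z^3.
Collecting: F(X, Y, Z) = 2*X**3 - 2*X**2*Y - X*Z**2 - Y**3 + Y**2*Z - Y*Z**2 + 2*Z**3.


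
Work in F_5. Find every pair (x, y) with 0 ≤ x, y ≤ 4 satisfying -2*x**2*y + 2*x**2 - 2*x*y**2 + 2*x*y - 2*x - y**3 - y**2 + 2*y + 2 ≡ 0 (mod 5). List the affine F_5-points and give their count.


Affine F_5-points: {(0, 4), (1, 1), (4, 4)}; count = 3.

For each of the 25 pairs (x, y) ∈ F_5², evaluate f(x, y) mod 5. Record the zeros.
  x = 0: [0↦2, 1↦2, 2↦4, 3↦2, 4↦0]  zeros at y ∈ {4}
  x = 1: [0↦2, 1↦0, 2↦1, 3↦4, 4↦3]  zeros at y ∈ {1}
  x = 2: [0↦1, 1↦3, 2↦4, 3↦3, 4↦4]  zeros at y ∈ ∅
  x = 3: [0↦4, 1↦1, 2↦3, 3↦4, 4↦3]  zeros at y ∈ ∅
  x = 4: [0↦1, 1↦4, 2↦3, 3↦2, 4↦0]  zeros at y ∈ {4}
Collecting zeros: affine points = {(0, 4), (1, 1), (4, 4)}.
Total count |C(F_5)_aff| = 3.


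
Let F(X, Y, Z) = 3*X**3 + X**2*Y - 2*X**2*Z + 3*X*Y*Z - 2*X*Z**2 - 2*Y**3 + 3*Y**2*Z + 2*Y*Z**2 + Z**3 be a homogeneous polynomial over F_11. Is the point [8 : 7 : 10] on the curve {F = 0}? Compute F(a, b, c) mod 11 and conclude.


F(8,7,10) ≡ 8 (mod 11); P is NOT on the curve.

Evaluate F(8, 7, 10) term-by-term (mod 11).
  3*X**3 ↦ 3·512·1·1 = 1536
  X**2*Y ↦ 1·64·7·1 = 448
  -2*X**2*Z ↦ -2·64·1·10 = -1280
  3*X*Y*Z ↦ 3·8·7·10 = 1680
  -2*X*Z**2 ↦ -2·8·1·100 = -1600
  -2*Y**3 ↦ -2·1·343·1 = -686
  3*Y**2*Z ↦ 3·1·49·10 = 1470
  2*Y*Z**2 ↦ 2·1·7·100 = 1400
  Z**3 ↦ 1·1·1·1000 = 1000
Sum: F(8, 7, 10) = (1536) + (448) + (-1280) + (1680) + (-1600) + (-686) + (1470) + (1400) + (1000) = 3968.
Reducing mod 11: 3968 ≡ 8 (mod 11).
Since F(a, b, c) ≡ 8 ≠ 0 (mod 11), P does NOT lie on the curve.


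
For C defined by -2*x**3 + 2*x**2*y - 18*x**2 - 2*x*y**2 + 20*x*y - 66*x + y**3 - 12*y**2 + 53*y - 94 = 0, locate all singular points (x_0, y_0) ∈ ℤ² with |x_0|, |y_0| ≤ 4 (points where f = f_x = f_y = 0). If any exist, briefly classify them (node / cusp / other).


Singular points: {(-2, 3)}; classification: cusp.

Compute partial derivatives:
  f_x = -6*x**2 + 4*x*y - 36*x - 2*y**2 + 20*y - 66.
  f_y = 2*x**2 - 4*x*y + 20*x + 3*y**2 - 24*y + 53.
Scan x_0 ∈ {−4, ..., 4}. For each x_0, f_y(x_0, y) is a polynomial in y; find its integer roots y ∈ {−4, ..., 4}, then test f_x and f at those candidates.
  x = -4: f_y(-4, y) = 3*y**2 - 8*y + 5; vanishes at y ∈ {1}. (-4, 1): f_x = -16 ≠ 0.
  x = -3: f_y(-3, y) = 3*y**2 - 12*y + 11; no integer root y with |y| ≤ 4.
  x = -2: f_y(-2, y) = 3*y**2 - 16*y + 21; vanishes at y ∈ {3}. (-2, 3): f_x = 0, f = 0 — SINGULAR.
  x = -1: f_y(-1, y) = 3*y**2 - 20*y + 35; no integer root y with |y| ≤ 4.
  x = 0: f_y(0, y) = 3*y**2 - 24*y + 53; no integer root y with |y| ≤ 4.
  x = 1: f_y(1, y) = 3*y**2 - 28*y + 75; no integer root y with |y| ≤ 4.
  x = 2: f_y(2, y) = 3*y**2 - 32*y + 101; no integer root y with |y| ≤ 4.
  x = 3: f_y(3, y) = 3*y**2 - 36*y + 131; no integer root y with |y| ≤ 4.
  x = 4: f_y(4, y) = 3*y**2 - 40*y + 165; no integer root y with |y| ≤ 4.
Only singular point on the grid: (-2, 3).
Classify: substitute x = -2 + u, y = 3 + v and expand: f = -2*u**3 + 2*u**2*v - 2*u*v**2 + v**3 + v**2.
No constant or linear terms (consistent with a singular point). Quadratic part: v**2. Cubic part: -2*u**3 + 2*u**2*v - 2*u*v**2 + v**3.
The quadratic part v**2 is a perfect square, so there is a single (double) tangent line v = 0, i.e. y = 3. Restricting the cubic part to that line (v = 0) leaves -2*u**3 ≠ 0, so f is not divisible by v and the branch is v² ≈ 2*u**3 to lowest order — this is a cusp.
Classification: cusp.


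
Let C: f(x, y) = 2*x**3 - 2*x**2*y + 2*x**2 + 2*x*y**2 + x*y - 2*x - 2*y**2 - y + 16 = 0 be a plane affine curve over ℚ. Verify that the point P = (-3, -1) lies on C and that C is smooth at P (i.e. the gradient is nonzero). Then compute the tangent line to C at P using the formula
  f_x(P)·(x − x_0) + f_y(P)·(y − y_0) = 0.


Tangent line at P: 29*x - 6*y + 81 = 0.

Step 1: f(-3, -1) = 0, so P lies on C.
Step 2: partial derivatives
  f_x(x, y) = 6*x**2 - 4*x*y + 4*x + 2*y**2 + y - 2, f_y(x, y) = -2*x**2 + 4*x*y + x - 4*y - 1.
  f_x(P) = 29, f_y(P) = -6 (gradient nonzero, so P is smooth).
Step 3: tangent line at P: 29·(x − -3) + -6·(y − -1) = 0.
Expanding: 29*x - 6*y + 81 = 0.


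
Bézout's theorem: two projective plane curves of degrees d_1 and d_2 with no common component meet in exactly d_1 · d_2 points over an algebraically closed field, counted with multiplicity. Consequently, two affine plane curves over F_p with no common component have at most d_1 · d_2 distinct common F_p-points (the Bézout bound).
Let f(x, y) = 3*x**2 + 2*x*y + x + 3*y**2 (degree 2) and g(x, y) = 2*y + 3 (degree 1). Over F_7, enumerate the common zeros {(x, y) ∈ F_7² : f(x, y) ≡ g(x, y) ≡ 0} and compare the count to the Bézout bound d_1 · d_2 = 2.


Common zeros: {(5, 2)}; count = 1; Bézout bound = 2.

deg(f) = 2, deg(g) = 1, so Bézout bound = 2.
Scan x ∈ F_7. For each x, list the y ∈ F_7 with f(x, y) ≡ 0 and those with g(x, y) ≡ 0 (mod 7); the common zeros in that column are the intersection.
  x = 0: f ≡ 0 at y ∈ {0}; g ≡ 0 at y ∈ {2}; common: ∅.
  x = 1: f ≡ 0 at y ∈ ∅; g ≡ 0 at y ∈ {2}; common: ∅.
  x = 2: f ≡ 0 at y ∈ {0, 1}; g ≡ 0 at y ∈ {2}; common: ∅.
  x = 3: f ≡ 0 at y ∈ ∅; g ≡ 0 at y ∈ {2}; common: ∅.
  x = 4: f ≡ 0 at y ∈ {1}; g ≡ 0 at y ∈ {2}; common: ∅.
  x = 5: f ≡ 0 at y ∈ {2, 4}; g ≡ 0 at y ∈ {2}; common: {2}.
  x = 6: f ≡ 0 at y ∈ {4, 6}; g ≡ 0 at y ∈ {2}; common: ∅.
Collecting: common zeros = {(5, 2)}, so the count is 1.
Comparison with the Bézout bound: 1 ≤ 2 = deg(f)·deg(g), as expected for curves with no common component (the affine F_7-count falls short of the bound because intersections may lie at infinity, over extension fields, or carry multiplicity).


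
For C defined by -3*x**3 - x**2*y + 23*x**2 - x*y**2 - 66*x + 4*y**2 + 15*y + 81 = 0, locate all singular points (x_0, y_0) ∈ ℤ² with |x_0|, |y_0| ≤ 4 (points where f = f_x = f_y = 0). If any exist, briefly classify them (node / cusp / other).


Singular points: {(3, -3)}; classification: node.

Compute partial derivatives:
  f_x = -9*x**2 - 2*x*y + 46*x - y**2 - 66.
  f_y = -x**2 - 2*x*y + 8*y + 15.
Scan x_0 ∈ {−4, ..., 4}. For each x_0, f_y(x_0, y) is a polynomial in y; find its integer roots y ∈ {−4, ..., 4}, then test f_x and f at those candidates.
  x = -4: f_y(-4, y) = 16*y - 1; no integer root y with |y| ≤ 4.
  x = -3: f_y(-3, y) = 14*y + 6; no integer root y with |y| ≤ 4.
  x = -2: f_y(-2, y) = 12*y + 11; no integer root y with |y| ≤ 4.
  x = -1: f_y(-1, y) = 10*y + 14; no integer root y with |y| ≤ 4.
  x = 0: f_y(0, y) = 8*y + 15; no integer root y with |y| ≤ 4.
  x = 1: f_y(1, y) = 6*y + 14; no integer root y with |y| ≤ 4.
  x = 2: f_y(2, y) = 4*y + 11; no integer root y with |y| ≤ 4.
  x = 3: f_y(3, y) = 2*y + 6; vanishes at y ∈ {-3}. (3, -3): f_x = 0, f = 0 — SINGULAR.
  x = 4: f_y(4, y) = -1; no integer root y with |y| ≤ 4.
Only singular point on the grid: (3, -3).
Classify: substitute x = 3 + u, y = -3 + v and expand: f = -3*u**3 - u**2*v - u**2 - u*v**2 + v**2.
No constant or linear terms (consistent with a singular point). Quadratic part: -u**2 + v**2. Cubic part: -3*u**3 - u**2*v - u*v**2.
The quadratic part v**2 - u**2 = (v − u)(v + u) splits into two distinct linear factors, so there are two distinct tangent lines y − -3 = ±(x − 3) — this is a node (ordinary double point).
Classification: node.


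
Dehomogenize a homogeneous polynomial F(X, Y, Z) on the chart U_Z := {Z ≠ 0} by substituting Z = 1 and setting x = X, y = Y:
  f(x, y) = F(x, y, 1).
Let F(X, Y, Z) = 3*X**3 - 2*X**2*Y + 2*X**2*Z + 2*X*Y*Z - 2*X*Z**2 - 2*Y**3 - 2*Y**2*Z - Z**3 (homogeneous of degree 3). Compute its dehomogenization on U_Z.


f(x, y) = 3*x**3 - 2*x**2*y + 2*x**2 + 2*x*y - 2*x - 2*y**3 - 2*y**2 - 1

On U_Z we set Z = 1. Each monomial c·X^i·Y^j·Z^k in F becomes c·x^i·y^j·1^k = c·x^i·y^j.
Substituting Z = 1: F(X, Y, 1) = 3*x**3 - 2*x**2*y + 2*x**2 + 2*x*y - 2*x - 2*y**3 - 2*y**2 - 1.
Note: deg(f) ≤ deg(F) = 3; strict inequality happens when F is divisible by Z (lost terms).


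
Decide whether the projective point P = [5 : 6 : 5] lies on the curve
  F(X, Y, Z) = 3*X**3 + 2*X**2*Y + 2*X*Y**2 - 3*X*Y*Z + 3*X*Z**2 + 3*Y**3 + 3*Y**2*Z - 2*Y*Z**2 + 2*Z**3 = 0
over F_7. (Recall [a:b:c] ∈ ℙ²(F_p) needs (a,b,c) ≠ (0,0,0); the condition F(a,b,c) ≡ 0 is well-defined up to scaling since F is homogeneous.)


F(5,6,5) ≡ 5 (mod 7); P is NOT on the curve.

Evaluate F(5, 6, 5) term-by-term (mod 7).
  3*X**3 ↦ 3·125·1·1 = 375
  2*X**2*Y ↦ 2·25·6·1 = 300
  2*X*Y**2 ↦ 2·5·36·1 = 360
  -3*X*Y*Z ↦ -3·5·6·5 = -450
  3*X*Z**2 ↦ 3·5·1·25 = 375
  3*Y**3 ↦ 3·1·216·1 = 648
  3*Y**2*Z ↦ 3·1·36·5 = 540
  -2*Y*Z**2 ↦ -2·1·6·25 = -300
  2*Z**3 ↦ 2·1·1·125 = 250
Sum: F(5, 6, 5) = (375) + (300) + (360) + (-450) + (375) + (648) + (540) + (-300) + (250) = 2098.
Reducing mod 7: 2098 ≡ 5 (mod 7).
Since F(a, b, c) ≡ 5 ≠ 0 (mod 7), P does NOT lie on the curve.


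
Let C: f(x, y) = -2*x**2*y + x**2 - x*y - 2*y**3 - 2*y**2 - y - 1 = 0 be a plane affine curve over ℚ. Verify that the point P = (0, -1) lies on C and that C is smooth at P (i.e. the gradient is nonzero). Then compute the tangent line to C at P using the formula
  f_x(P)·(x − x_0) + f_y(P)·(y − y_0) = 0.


Tangent line at P: x - 3*y - 3 = 0.

Step 1: f(0, -1) = 0, so P lies on C.
Step 2: partial derivatives
  f_x(x, y) = -4*x*y + 2*x - y, f_y(x, y) = -2*x**2 - x - 6*y**2 - 4*y - 1.
  f_x(P) = 1, f_y(P) = -3 (gradient nonzero, so P is smooth).
Step 3: tangent line at P: 1·(x − 0) + -3·(y − -1) = 0.
Expanding: x - 3*y - 3 = 0.


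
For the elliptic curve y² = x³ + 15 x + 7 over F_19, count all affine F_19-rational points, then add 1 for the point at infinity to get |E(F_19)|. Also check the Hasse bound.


Affine points = {(0, 8), (0, 11), (1, 2), (1, 17), (2, 8), (2, 11), (4, 6), (4, 13), (5, 6), (5, 13), (6, 3), (6, 16), (9, 4), (9, 15), (10, 6), (10, 13), (13, 9), (13, 10), (14, 4), (14, 15), (15, 4), (15, 15), (16, 7), (16, 12), (17, 8), (17, 11)}; affine count = 26; |E(F_19)| = 27.

Discriminant check: Δ ∝ 4a³ + 27b² = 4·15³ + 27·7² = 4·3375 + 27·49 ≡ 3 (mod 19). Nonzero ⇒ E is nonsingular.
For each x ∈ F_19, compute rhs = x³ + 15·x + 7 mod 19, then count y ∈ F_19 with y² ≡ rhs.
  x = 0: rhs = 7, matching y values: 8, 11 (2 points).
  x = 1: rhs = 4, matching y values: 2, 17 (2 points).
  x = 2: rhs = 7, matching y values: 8, 11 (2 points).
  x = 3: rhs = 3, matching y values: none (0 points).
  x = 4: rhs = 17, matching y values: 6, 13 (2 points).
  x = 5: rhs = 17, matching y values: 6, 13 (2 points).
  x = 6: rhs = 9, matching y values: 3, 16 (2 points).
  x = 7: rhs = 18, matching y values: none (0 points).
  x = 8: rhs = 12, matching y values: none (0 points).
  x = 9: rhs = 16, matching y values: 4, 15 (2 points).
  x = 10: rhs = 17, matching y values: 6, 13 (2 points).
  x = 11: rhs = 2, matching y values: none (0 points).
  x = 12: rhs = 15, matching y values: none (0 points).
  x = 13: rhs = 5, matching y values: 9, 10 (2 points).
  x = 14: rhs = 16, matching y values: 4, 15 (2 points).
  x = 15: rhs = 16, matching y values: 4, 15 (2 points).
  x = 16: rhs = 11, matching y values: 7, 12 (2 points).
  x = 17: rhs = 7, matching y values: 8, 11 (2 points).
  x = 18: rhs = 10, matching y values: none (0 points).
Total affine count: 26.
Full point count |E(F_19)| = 26 + 1 = 27.
Hasse bound: |27 − (19+1)| = |7| = 7 ≤ 2√19 ≈ 8.7178 ✓.


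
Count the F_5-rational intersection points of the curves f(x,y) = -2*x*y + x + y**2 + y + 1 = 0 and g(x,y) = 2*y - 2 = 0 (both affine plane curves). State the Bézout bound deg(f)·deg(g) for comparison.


Common zeros: {(3, 1)}; count = 1; Bézout bound = 2.

deg(f) = 2, deg(g) = 1, so Bézout bound = 2.
Scan x ∈ F_5. For each x, list the y ∈ F_5 with f(x, y) ≡ 0 and those with g(x, y) ≡ 0 (mod 5); the common zeros in that column are the intersection.
  x = 0: f ≡ 0 at y ∈ ∅; g ≡ 0 at y ∈ {1}; common: ∅.
  x = 1: f ≡ 0 at y ∈ ∅; g ≡ 0 at y ∈ {1}; common: ∅.
  x = 2: f ≡ 0 at y ∈ ∅; g ≡ 0 at y ∈ {1}; common: ∅.
  x = 3: f ≡ 0 at y ∈ {1, 4}; g ≡ 0 at y ∈ {1}; common: {1}.
  x = 4: f ≡ 0 at y ∈ {0, 2}; g ≡ 0 at y ∈ {1}; common: ∅.
Collecting: common zeros = {(3, 1)}, so the count is 1.
Comparison with the Bézout bound: 1 ≤ 2 = deg(f)·deg(g), as expected for curves with no common component (the affine F_5-count falls short of the bound because intersections may lie at infinity, over extension fields, or carry multiplicity).


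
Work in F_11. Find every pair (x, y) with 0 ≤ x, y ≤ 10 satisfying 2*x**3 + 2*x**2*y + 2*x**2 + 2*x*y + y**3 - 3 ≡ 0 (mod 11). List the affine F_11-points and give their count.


Affine F_11-points: {(0, 9), (2, 9), (3, 6), (3, 10), (4, 1), (5, 0), (6, 6), (7, 0), (7, 3), (7, 8), (9, 0), (10, 9)}; count = 12.

For each of the 121 pairs (x, y) ∈ F_11², evaluate f(x, y) mod 11. Record the zeros.
  x = 0: [0↦8, 1↦9, 2↦5, 3↦2, 4↦6, 5↦1, 6↦4, 7↦10, 8↦3, 9↦0, 10↦7]  zeros at y ∈ {9}
  x = 1: [0↦1, 1↦6, 2↦6, 3↦7, 4↦4, 5↦3, 6↦10, 7↦9, 8↦6, 9↦7, 10↦7]  zeros at y ∈ ∅
  x = 2: [0↦10, 1↦1, 2↦9, 3↦7, 4↦1, 5↦8, 6↦1, 7↦8, 8↦2, 9↦0, 10↦8]  zeros at y ∈ {9}
  x = 3: [0↦3, 1↦6, 2↦4, 3↦3, 4↦9, 5↦6, 6↦0, 7↦8, 8↦3, 9↦2, 10↦0]  zeros at y ∈ {6, 10}
  x = 4: [0↦3, 1↦0, 2↦3, 3↦7, 4↦7, 5↦9, 6↦8, 7↦10, 8↦10, 9↦3, 10↦6]  zeros at y ∈ {1}
  x = 5: [0↦0, 1↦6, 2↦7, 3↦9, 4↦7, 5↦7, 6↦4, 7↦4, 8↦2, 9↦4, 10↦5]  zeros at y ∈ {0}
  x = 6: [0↦6, 1↦3, 2↦6, 3↦10, 4↦10, 5↦1, 6↦0, 7↦2, 8↦2, 9↦6, 10↦9]  zeros at y ∈ {6}
  x = 7: [0↦0, 1↦3, 2↦1, 3↦0, 4↦6, 5↦3, 6↦8, 7↦5, 8↦0, 9↦10, 10↦8]  zeros at y ∈ {0, 3, 8}
  x = 8: [0↦5, 1↦7, 2↦4, 3↦2, 4↦7, 5↦3, 6↦7, 7↦3, 8↦8, 9↦6, 10↦3]  zeros at y ∈ ∅
  x = 9: [0↦0, 1↦5, 2↦5, 3↦6, 4↦3, 5↦2, 6↦9, 7↦8, 8↦5, 9↦6, 10↦6]  zeros at y ∈ {0}
  x = 10: [0↦8, 1↦9, 2↦5, 3↦2, 4↦6, 5↦1, 6↦4, 7↦10, 8↦3, 9↦0, 10↦7]  zeros at y ∈ {9}
Collecting zeros: affine points = {(0, 9), (2, 9), (3, 6), (3, 10), (4, 1), (5, 0), (6, 6), (7, 0), (7, 3), (7, 8), (9, 0), (10, 9)}.
Total count |C(F_11)_aff| = 12.


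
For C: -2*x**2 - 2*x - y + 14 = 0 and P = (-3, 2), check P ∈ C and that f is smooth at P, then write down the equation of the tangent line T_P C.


Tangent line at P: 10*x - y + 32 = 0.

Step 1: f(-3, 2) = 0, so P lies on C.
Step 2: partial derivatives
  f_x(x, y) = -4*x - 2, f_y(x, y) = -1.
  f_x(P) = 10, f_y(P) = -1 (gradient nonzero, so P is smooth).
Step 3: tangent line at P: 10·(x − -3) + -1·(y − 2) = 0.
Expanding: 10*x - y + 32 = 0.


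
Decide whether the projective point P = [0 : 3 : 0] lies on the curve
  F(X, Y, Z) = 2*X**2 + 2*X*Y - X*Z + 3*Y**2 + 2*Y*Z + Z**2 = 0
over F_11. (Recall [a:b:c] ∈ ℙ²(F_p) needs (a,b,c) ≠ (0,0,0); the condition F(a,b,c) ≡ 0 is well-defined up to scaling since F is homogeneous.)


F(0,3,0) ≡ 5 (mod 11); P is NOT on the curve.

Evaluate F(0, 3, 0) term-by-term (mod 11).
  2*X**2 ↦ 2·0·1·1 = 0
  2*X*Y ↦ 2·0·3·1 = 0
  -X*Z ↦ -1·0·1·0 = 0
  3*Y**2 ↦ 3·1·9·1 = 27
  2*Y*Z ↦ 2·1·3·0 = 0
  Z**2 ↦ 1·1·1·0 = 0
Sum: F(0, 3, 0) = (0) + (0) + (0) + (27) + (0) + (0) = 27.
Reducing mod 11: 27 ≡ 5 (mod 11).
Since F(a, b, c) ≡ 5 ≠ 0 (mod 11), P does NOT lie on the curve.


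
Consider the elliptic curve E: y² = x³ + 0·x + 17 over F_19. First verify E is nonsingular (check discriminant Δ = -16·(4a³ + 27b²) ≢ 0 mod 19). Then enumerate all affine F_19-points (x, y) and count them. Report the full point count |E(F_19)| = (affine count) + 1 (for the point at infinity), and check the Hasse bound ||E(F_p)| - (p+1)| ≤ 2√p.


Affine points = {(0, 6), (0, 13), (2, 5), (2, 14), (3, 5), (3, 14), (4, 9), (4, 10), (5, 3), (5, 16), (6, 9), (6, 10), (8, 4), (8, 15), (9, 9), (9, 10), (12, 4), (12, 15), (14, 5), (14, 14), (16, 3), (16, 16), (17, 3), (17, 16), (18, 4), (18, 15)}; affine count = 26; |E(F_19)| = 27.

Discriminant check: Δ ∝ 4a³ + 27b² = 4·0³ + 27·17² = 4·0 + 27·289 ≡ 13 (mod 19). Nonzero ⇒ E is nonsingular.
For each x ∈ F_19, compute rhs = x³ + 0·x + 17 mod 19, then count y ∈ F_19 with y² ≡ rhs.
  x = 0: rhs = 17, matching y values: 6, 13 (2 points).
  x = 1: rhs = 18, matching y values: none (0 points).
  x = 2: rhs = 6, matching y values: 5, 14 (2 points).
  x = 3: rhs = 6, matching y values: 5, 14 (2 points).
  x = 4: rhs = 5, matching y values: 9, 10 (2 points).
  x = 5: rhs = 9, matching y values: 3, 16 (2 points).
  x = 6: rhs = 5, matching y values: 9, 10 (2 points).
  x = 7: rhs = 18, matching y values: none (0 points).
  x = 8: rhs = 16, matching y values: 4, 15 (2 points).
  x = 9: rhs = 5, matching y values: 9, 10 (2 points).
  x = 10: rhs = 10, matching y values: none (0 points).
  x = 11: rhs = 18, matching y values: none (0 points).
  x = 12: rhs = 16, matching y values: 4, 15 (2 points).
  x = 13: rhs = 10, matching y values: none (0 points).
  x = 14: rhs = 6, matching y values: 5, 14 (2 points).
  x = 15: rhs = 10, matching y values: none (0 points).
  x = 16: rhs = 9, matching y values: 3, 16 (2 points).
  x = 17: rhs = 9, matching y values: 3, 16 (2 points).
  x = 18: rhs = 16, matching y values: 4, 15 (2 points).
Total affine count: 26.
Full point count |E(F_19)| = 26 + 1 = 27.
Hasse bound: |27 − (19+1)| = |7| = 7 ≤ 2√19 ≈ 8.7178 ✓.


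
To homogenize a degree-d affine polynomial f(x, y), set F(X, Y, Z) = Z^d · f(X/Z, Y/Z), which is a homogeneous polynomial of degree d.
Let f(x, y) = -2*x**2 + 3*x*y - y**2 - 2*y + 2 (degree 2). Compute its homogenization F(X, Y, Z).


F(X, Y, Z) = -2*X**2 + 3*X*Y - Y**2 - 2*Y*Z + 2*Z**2

deg(f) = 2.
Substitute x = X/Z, y = Y/Z into f, then multiply by Z^2.
  monomial -2·x^2·y^0 ↦ -2·X^2·Y^0·Z^0.
  monomial 3·x^1·y^1 ↦ 3·X^1·Y^1·Z^0.
  monomial -1·x^0·y^2 ↦ -1·X^0·Y^2·Z^0.
  monomial -2·x^0·y^1 ↦ -2·X^0·Y^1·Z^1.
  monomial 2·x^0·y^0 ↦ 2·X^0·Y^0·Z^2.
Collecting: F(X, Y, Z) = -2*X**2 + 3*X*Y - Y**2 - 2*Y*Z + 2*Z**2.


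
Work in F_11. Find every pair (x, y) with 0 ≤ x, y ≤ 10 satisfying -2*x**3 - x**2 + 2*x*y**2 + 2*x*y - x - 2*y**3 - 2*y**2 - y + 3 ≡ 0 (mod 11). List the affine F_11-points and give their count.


Affine F_11-points: {(1, 10), (2, 8), (3, 3), (4, 6), (7, 8), (8, 2), (9, 2), (10, 2), (10, 9)}; count = 9.

For each of the 121 pairs (x, y) ∈ F_11², evaluate f(x, y) mod 11. Record the zeros.
  x = 0: [0↦3, 1↦9, 2↦10, 3↦5, 4↦4, 5↦6, 6↦10, 7↦4, 8↦9, 9↦2, 10↦4]  zeros at y ∈ ∅
  x = 1: [0↦10, 1↦9, 2↦7, 3↦3, 4↦7, 5↦7, 6↦2, 7↦2, 8↦6, 9↦2, 10↦0]  zeros at y ∈ {10}
  x = 2: [0↦3, 1↦6, 2↦1, 3↦9, 4↦7, 5↦5, 6↦2, 7↦8, 8↦0, 9↦10, 10↦4]  zeros at y ∈ {8}
  x = 3: [0↦3, 1↦10, 2↦2, 3↦0, 4↦3, 5↦10, 6↦9, 7↦10, 8↦1, 9↦3, 10↦4]  zeros at y ∈ {3}
  x = 4: [0↦9, 1↦9, 2↦9, 3↦8, 4↦5, 5↦10, 6↦0, 7↦7, 8↦8, 9↦2, 10↦10]  zeros at y ∈ {6}
  x = 5: [0↦9, 1↦2, 2↦10, 3↦10, 4↦1, 5↦4, 6↦7, 7↦9, 8↦9, 9↦6, 10↦10]  zeros at y ∈ ∅
  x = 6: [0↦2, 1↦10, 2↦4, 3↦5, 4↦1, 5↦2, 6↦7, 7↦4, 8↦3, 9↦3, 10↦3]  zeros at y ∈ ∅
  x = 7: [0↦9, 1↦10, 2↦1, 3↦3, 4↦4, 5↦3, 6↦10, 7↦2, 8↦0, 9↦3, 10↦10]  zeros at y ∈ {8}
  x = 8: [0↦7, 1↦1, 2↦0, 3↦3, 4↦9, 5↦6, 6↦4, 7↦2, 8↦10, 9↦5, 10↦8]  zeros at y ∈ {2}
  x = 9: [0↦6, 1↦4, 2↦0, 3↦4, 4↦4, 5↦10, 6↦10, 7↦3, 8↦10, 9↦8, 10↦7]  zeros at y ∈ {2}
  x = 10: [0↦5, 1↦7, 2↦0, 3↦5, 4↦10, 5↦3, 6↦5, 7↦4, 8↦10, 9↦0, 10↦6]  zeros at y ∈ {2, 9}
Collecting zeros: affine points = {(1, 10), (2, 8), (3, 3), (4, 6), (7, 8), (8, 2), (9, 2), (10, 2), (10, 9)}.
Total count |C(F_11)_aff| = 9.


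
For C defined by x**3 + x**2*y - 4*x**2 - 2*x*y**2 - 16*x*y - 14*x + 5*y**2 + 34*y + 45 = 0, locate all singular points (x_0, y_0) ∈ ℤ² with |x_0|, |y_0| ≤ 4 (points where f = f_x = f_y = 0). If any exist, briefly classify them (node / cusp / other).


Singular points: {(2, -3)}; classification: node.

Compute partial derivatives:
  f_x = 3*x**2 + 2*x*y - 8*x - 2*y**2 - 16*y - 14.
  f_y = x**2 - 4*x*y - 16*x + 10*y + 34.
Scan x_0 ∈ {−4, ..., 4}. For each x_0, f_y(x_0, y) is a polynomial in y; find its integer roots y ∈ {−4, ..., 4}, then test f_x and f at those candidates.
  x = -4: f_y(-4, y) = 26*y + 114; no integer root y with |y| ≤ 4.
  x = -3: f_y(-3, y) = 22*y + 91; no integer root y with |y| ≤ 4.
  x = -2: f_y(-2, y) = 18*y + 70; no integer root y with |y| ≤ 4.
  x = -1: f_y(-1, y) = 14*y + 51; no integer root y with |y| ≤ 4.
  x = 0: f_y(0, y) = 10*y + 34; no integer root y with |y| ≤ 4.
  x = 1: f_y(1, y) = 6*y + 19; no integer root y with |y| ≤ 4.
  x = 2: f_y(2, y) = 2*y + 6; vanishes at y ∈ {-3}. (2, -3): f_x = 0, f = 0 — SINGULAR.
  x = 3: f_y(3, y) = -2*y - 5; no integer root y with |y| ≤ 4.
  x = 4: f_y(4, y) = -6*y - 14; no integer root y with |y| ≤ 4.
Only singular point on the grid: (2, -3).
Classify: substitute x = 2 + u, y = -3 + v and expand: f = u**3 + u**2*v - u**2 - 2*u*v**2 + v**2.
No constant or linear terms (consistent with a singular point). Quadratic part: -u**2 + v**2. Cubic part: u**3 + u**2*v - 2*u*v**2.
The quadratic part v**2 - u**2 = (v − u)(v + u) splits into two distinct linear factors, so there are two distinct tangent lines y − -3 = ±(x − 2) — this is a node (ordinary double point).
Classification: node.


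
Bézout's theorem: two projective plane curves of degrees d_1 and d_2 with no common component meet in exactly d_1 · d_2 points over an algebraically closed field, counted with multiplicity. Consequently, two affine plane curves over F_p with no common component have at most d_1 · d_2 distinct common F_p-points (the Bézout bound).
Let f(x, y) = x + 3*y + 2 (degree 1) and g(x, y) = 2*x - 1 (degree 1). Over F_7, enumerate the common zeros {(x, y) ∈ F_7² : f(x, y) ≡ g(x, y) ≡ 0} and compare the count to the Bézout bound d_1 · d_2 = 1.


Common zeros: {(4, 5)}; count = 1; Bézout bound = 1.

deg(f) = 1, deg(g) = 1, so Bézout bound = 1.
Scan x ∈ F_7. For each x, list the y ∈ F_7 with f(x, y) ≡ 0 and those with g(x, y) ≡ 0 (mod 7); the common zeros in that column are the intersection.
  x = 0: f ≡ 0 at y ∈ {4}; g ≡ 0 at y ∈ ∅; common: ∅.
  x = 1: f ≡ 0 at y ∈ {6}; g ≡ 0 at y ∈ ∅; common: ∅.
  x = 2: f ≡ 0 at y ∈ {1}; g ≡ 0 at y ∈ ∅; common: ∅.
  x = 3: f ≡ 0 at y ∈ {3}; g ≡ 0 at y ∈ ∅; common: ∅.
  x = 4: f ≡ 0 at y ∈ {5}; g ≡ 0 at y ∈ {0, 1, 2, 3, 4, 5, 6}; common: {5}.
  x = 5: f ≡ 0 at y ∈ {0}; g ≡ 0 at y ∈ ∅; common: ∅.
  x = 6: f ≡ 0 at y ∈ {2}; g ≡ 0 at y ∈ ∅; common: ∅.
Collecting: common zeros = {(4, 5)}, so the count is 1.
Comparison with the Bézout bound: 1 ≤ 1 = deg(f)·deg(g), as expected for curves with no common component (the bound is attained).


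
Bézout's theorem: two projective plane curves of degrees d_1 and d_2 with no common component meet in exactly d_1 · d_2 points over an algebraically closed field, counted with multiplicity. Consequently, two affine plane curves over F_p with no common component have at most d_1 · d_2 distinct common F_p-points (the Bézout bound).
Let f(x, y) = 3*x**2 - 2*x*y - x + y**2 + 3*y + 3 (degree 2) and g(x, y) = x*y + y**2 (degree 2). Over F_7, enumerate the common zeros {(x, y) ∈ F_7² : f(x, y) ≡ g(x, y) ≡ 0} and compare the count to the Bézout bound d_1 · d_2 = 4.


Common zeros: {(5, 2), (6, 0)}; count = 2; Bézout bound = 4.

deg(f) = 2, deg(g) = 2, so Bézout bound = 4.
Scan x ∈ F_7. For each x, list the y ∈ F_7 with f(x, y) ≡ 0 and those with g(x, y) ≡ 0 (mod 7); the common zeros in that column are the intersection.
  x = 0: f ≡ 0 at y ∈ {1, 3}; g ≡ 0 at y ∈ {0}; common: ∅.
  x = 1: f ≡ 0 at y ∈ {1, 5}; g ≡ 0 at y ∈ {0, 6}; common: ∅.
  x = 2: f ≡ 0 at y ∈ ∅; g ≡ 0 at y ∈ {0, 5}; common: ∅.
  x = 3: f ≡ 0 at y ∈ ∅; g ≡ 0 at y ∈ {0, 4}; common: ∅.
  x = 4: f ≡ 0 at y ∈ ∅; g ≡ 0 at y ∈ {0, 3}; common: ∅.
  x = 5: f ≡ 0 at y ∈ {2, 5}; g ≡ 0 at y ∈ {0, 2}; common: {2}.
  x = 6: f ≡ 0 at y ∈ {0, 2}; g ≡ 0 at y ∈ {0, 1}; common: {0}.
Collecting: common zeros = {(5, 2), (6, 0)}, so the count is 2.
Comparison with the Bézout bound: 2 ≤ 4 = deg(f)·deg(g), as expected for curves with no common component (the affine F_7-count falls short of the bound because intersections may lie at infinity, over extension fields, or carry multiplicity).


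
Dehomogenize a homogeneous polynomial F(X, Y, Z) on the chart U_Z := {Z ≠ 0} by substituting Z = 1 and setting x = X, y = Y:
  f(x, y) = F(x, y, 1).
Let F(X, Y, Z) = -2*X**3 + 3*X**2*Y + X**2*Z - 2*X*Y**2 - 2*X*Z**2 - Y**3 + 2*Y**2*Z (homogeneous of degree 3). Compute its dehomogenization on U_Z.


f(x, y) = -2*x**3 + 3*x**2*y + x**2 - 2*x*y**2 - 2*x - y**3 + 2*y**2

On U_Z we set Z = 1. Each monomial c·X^i·Y^j·Z^k in F becomes c·x^i·y^j·1^k = c·x^i·y^j.
Substituting Z = 1: F(X, Y, 1) = -2*x**3 + 3*x**2*y + x**2 - 2*x*y**2 - 2*x - y**3 + 2*y**2.
Note: deg(f) ≤ deg(F) = 3; strict inequality happens when F is divisible by Z (lost terms).


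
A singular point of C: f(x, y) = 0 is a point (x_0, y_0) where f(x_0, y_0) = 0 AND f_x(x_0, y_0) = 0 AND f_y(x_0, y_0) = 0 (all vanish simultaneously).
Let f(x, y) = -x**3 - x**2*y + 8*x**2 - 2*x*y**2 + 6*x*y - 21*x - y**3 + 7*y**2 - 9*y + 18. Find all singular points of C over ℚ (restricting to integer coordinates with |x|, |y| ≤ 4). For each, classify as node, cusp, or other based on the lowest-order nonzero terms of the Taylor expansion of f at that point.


Singular points: {(3, 0)}; classification: node.

Compute partial derivatives:
  f_x = -3*x**2 - 2*x*y + 16*x - 2*y**2 + 6*y - 21.
  f_y = -x**2 - 4*x*y + 6*x - 3*y**2 + 14*y - 9.
Scan x_0 ∈ {−4, ..., 4}. For each x_0, f_y(x_0, y) is a polynomial in y; find its integer roots y ∈ {−4, ..., 4}, then test f_x and f at those candidates.
  x = -4: f_y(-4, y) = -3*y**2 + 30*y - 49; no integer root y with |y| ≤ 4.
  x = -3: f_y(-3, y) = -3*y**2 + 26*y - 36; no integer root y with |y| ≤ 4.
  x = -2: f_y(-2, y) = -3*y**2 + 22*y - 25; no integer root y with |y| ≤ 4.
  x = -1: f_y(-1, y) = -3*y**2 + 18*y - 16; no integer root y with |y| ≤ 4.
  x = 0: f_y(0, y) = -3*y**2 + 14*y - 9; no integer root y with |y| ≤ 4.
  x = 1: f_y(1, y) = -3*y**2 + 10*y - 4; no integer root y with |y| ≤ 4.
  x = 2: f_y(2, y) = -3*y**2 + 6*y - 1; no integer root y with |y| ≤ 4.
  x = 3: f_y(3, y) = -3*y**2 + 2*y; vanishes at y ∈ {0}. (3, 0): f_x = 0, f = 0 — SINGULAR.
  x = 4: f_y(4, y) = -3*y**2 - 2*y - 1; no integer root y with |y| ≤ 4.
Only singular point on the grid: (3, 0).
Classify: substitute x = 3 + u, y = 0 + v and expand: f = -u**3 - u**2*v - u**2 - 2*u*v**2 - v**3 + v**2.
No constant or linear terms (consistent with a singular point). Quadratic part: -u**2 + v**2. Cubic part: -u**3 - u**2*v - 2*u*v**2 - v**3.
The quadratic part v**2 - u**2 = (v − u)(v + u) splits into two distinct linear factors, so there are two distinct tangent lines y − 0 = ±(x − 3) — this is a node (ordinary double point).
Classification: node.


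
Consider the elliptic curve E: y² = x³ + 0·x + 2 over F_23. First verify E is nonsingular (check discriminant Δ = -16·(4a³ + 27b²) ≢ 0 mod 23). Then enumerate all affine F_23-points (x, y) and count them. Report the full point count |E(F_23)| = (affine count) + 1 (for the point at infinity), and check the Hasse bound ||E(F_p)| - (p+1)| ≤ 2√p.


Affine points = {(0, 5), (0, 18), (1, 7), (1, 16), (3, 11), (3, 12), (5, 9), (5, 14), (7, 0), (8, 10), (8, 13), (9, 8), (9, 15), (10, 6), (10, 17), (14, 3), (14, 20), (16, 2), (16, 21), (17, 4), (17, 19), (22, 1), (22, 22)}; affine count = 23; |E(F_23)| = 24.

Discriminant check: Δ ∝ 4a³ + 27b² = 4·0³ + 27·2² = 4·0 + 27·4 ≡ 16 (mod 23). Nonzero ⇒ E is nonsingular.
For each x ∈ F_23, compute rhs = x³ + 0·x + 2 mod 23, then count y ∈ F_23 with y² ≡ rhs.
  x = 0: rhs = 2, matching y values: 5, 18 (2 points).
  x = 1: rhs = 3, matching y values: 7, 16 (2 points).
  x = 2: rhs = 10, matching y values: none (0 points).
  x = 3: rhs = 6, matching y values: 11, 12 (2 points).
  x = 4: rhs = 20, matching y values: none (0 points).
  x = 5: rhs = 12, matching y values: 9, 14 (2 points).
  x = 6: rhs = 11, matching y values: none (0 points).
  x = 7: rhs = 0, matching y values: 0 (1 points).
  x = 8: rhs = 8, matching y values: 10, 13 (2 points).
  x = 9: rhs = 18, matching y values: 8, 15 (2 points).
  x = 10: rhs = 13, matching y values: 6, 17 (2 points).
  x = 11: rhs = 22, matching y values: none (0 points).
  x = 12: rhs = 5, matching y values: none (0 points).
  x = 13: rhs = 14, matching y values: none (0 points).
  x = 14: rhs = 9, matching y values: 3, 20 (2 points).
  x = 15: rhs = 19, matching y values: none (0 points).
  x = 16: rhs = 4, matching y values: 2, 21 (2 points).
  x = 17: rhs = 16, matching y values: 4, 19 (2 points).
  x = 18: rhs = 15, matching y values: none (0 points).
  x = 19: rhs = 7, matching y values: none (0 points).
  x = 20: rhs = 21, matching y values: none (0 points).
  x = 21: rhs = 17, matching y values: none (0 points).
  x = 22: rhs = 1, matching y values: 1, 22 (2 points).
Total affine count: 23.
Full point count |E(F_23)| = 23 + 1 = 24.
Hasse bound: |24 − (23+1)| = |0| = 0 ≤ 2√23 ≈ 9.5917 ✓.
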